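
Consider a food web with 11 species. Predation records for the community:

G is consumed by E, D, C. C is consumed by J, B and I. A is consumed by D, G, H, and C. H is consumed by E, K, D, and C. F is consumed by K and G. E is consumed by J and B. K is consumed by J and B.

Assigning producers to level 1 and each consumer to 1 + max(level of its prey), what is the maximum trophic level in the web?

Producers (level 1): A, F.
A → G → E → J gives J level 4.
No species has a prey at level 4, so no species reaches level 5.

4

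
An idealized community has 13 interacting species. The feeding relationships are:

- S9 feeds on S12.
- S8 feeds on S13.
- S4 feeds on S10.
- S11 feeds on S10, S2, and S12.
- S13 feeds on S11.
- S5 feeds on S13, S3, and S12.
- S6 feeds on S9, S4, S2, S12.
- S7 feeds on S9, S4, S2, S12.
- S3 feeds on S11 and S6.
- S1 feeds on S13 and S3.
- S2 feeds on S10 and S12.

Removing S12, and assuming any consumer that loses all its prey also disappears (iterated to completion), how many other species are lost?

1

Remove S12.
Round 1: S9 (all prey gone) → extinct.
No further losses. Total secondary extinctions: 1.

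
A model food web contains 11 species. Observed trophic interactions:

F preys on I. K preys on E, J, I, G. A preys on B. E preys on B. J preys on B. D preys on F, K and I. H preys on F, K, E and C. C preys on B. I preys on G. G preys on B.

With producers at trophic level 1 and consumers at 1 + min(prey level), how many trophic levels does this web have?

Producers (level 1): B.
Following each consumer down to its lowest-level prey: B → G → I → F (levels 1 through 4).
All prey of F (I 3) are at level 3 or above, so F is at level 1 + 3 = 4.
Every consumer has at least one prey at level 3 or below, so none exceeds level 4.

4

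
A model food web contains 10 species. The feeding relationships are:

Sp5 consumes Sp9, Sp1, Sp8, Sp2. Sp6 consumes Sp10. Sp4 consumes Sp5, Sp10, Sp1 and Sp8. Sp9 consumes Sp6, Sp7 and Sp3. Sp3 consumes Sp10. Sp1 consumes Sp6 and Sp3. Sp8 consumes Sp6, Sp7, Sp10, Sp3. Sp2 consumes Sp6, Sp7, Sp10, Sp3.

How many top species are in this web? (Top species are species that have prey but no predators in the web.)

1

Top species (has prey, but nothing eats it): Sp4.
Count: 1.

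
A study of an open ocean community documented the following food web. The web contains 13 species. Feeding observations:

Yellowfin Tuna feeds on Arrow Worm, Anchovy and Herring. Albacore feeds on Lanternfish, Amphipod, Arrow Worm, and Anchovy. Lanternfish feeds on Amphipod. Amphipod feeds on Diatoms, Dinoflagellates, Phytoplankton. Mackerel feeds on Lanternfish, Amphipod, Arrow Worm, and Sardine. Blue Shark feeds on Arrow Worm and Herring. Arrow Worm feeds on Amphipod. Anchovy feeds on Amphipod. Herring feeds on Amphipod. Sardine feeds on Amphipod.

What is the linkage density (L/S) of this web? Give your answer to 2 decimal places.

L/S = 1.62

There are L = 21 links among S = 13 species.
L/S = 21/13 = 1.6154 ≈ 1.62.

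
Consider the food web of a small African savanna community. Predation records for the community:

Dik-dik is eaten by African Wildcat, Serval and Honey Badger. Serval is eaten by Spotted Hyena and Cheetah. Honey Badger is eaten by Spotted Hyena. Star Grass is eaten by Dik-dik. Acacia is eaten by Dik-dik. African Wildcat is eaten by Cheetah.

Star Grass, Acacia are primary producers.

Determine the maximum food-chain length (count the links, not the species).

3 links

One longest chain: Star Grass → Dik-dik → Honey Badger → Spotted Hyena.
It has 4 species and 3 links.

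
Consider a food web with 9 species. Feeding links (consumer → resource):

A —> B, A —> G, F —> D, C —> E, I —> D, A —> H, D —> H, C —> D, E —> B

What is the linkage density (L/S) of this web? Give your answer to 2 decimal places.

L/S = 1.00

There are L = 9 links among S = 9 species.
L/S = 9/9 = 1.0000 ≈ 1.00.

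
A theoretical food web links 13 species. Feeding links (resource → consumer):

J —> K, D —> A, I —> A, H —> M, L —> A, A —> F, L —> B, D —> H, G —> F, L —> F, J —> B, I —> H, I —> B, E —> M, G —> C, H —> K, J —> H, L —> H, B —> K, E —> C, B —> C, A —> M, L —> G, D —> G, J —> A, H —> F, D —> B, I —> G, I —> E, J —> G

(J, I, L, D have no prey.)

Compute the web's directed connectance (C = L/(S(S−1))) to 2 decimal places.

C = 0.19

The web has S = 13 species and L = 30 feeding links.
C = L / (S(S−1)) = 30 / 156 = 0.1923 ≈ 0.19.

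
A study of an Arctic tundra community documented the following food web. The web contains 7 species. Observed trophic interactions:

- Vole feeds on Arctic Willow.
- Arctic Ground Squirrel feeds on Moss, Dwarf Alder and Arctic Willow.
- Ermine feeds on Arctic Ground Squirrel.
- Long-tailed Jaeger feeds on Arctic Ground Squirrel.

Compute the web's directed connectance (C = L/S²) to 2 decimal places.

The web has S = 7 species and L = 6 feeding links.
C = L / S² = 6 / 49 = 0.1224 ≈ 0.12.

C = 0.12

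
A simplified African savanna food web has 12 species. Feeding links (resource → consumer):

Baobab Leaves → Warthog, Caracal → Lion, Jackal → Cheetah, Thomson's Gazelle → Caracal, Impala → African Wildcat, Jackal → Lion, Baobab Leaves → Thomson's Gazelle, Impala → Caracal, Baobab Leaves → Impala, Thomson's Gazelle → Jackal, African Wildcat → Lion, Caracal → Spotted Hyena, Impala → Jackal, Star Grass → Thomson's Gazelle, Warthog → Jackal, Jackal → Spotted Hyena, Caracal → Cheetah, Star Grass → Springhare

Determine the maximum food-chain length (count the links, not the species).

One longest chain: Star Grass → Thomson's Gazelle → Jackal → Lion.
It has 4 species and 3 links.

3 links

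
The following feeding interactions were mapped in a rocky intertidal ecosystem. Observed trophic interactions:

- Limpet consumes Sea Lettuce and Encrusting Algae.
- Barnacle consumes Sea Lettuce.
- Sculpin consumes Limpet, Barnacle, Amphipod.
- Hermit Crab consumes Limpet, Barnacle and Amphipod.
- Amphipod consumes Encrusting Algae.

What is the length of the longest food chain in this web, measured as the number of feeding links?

One longest chain: Encrusting Algae → Amphipod → Hermit Crab.
It has 3 species and 2 links.

2 links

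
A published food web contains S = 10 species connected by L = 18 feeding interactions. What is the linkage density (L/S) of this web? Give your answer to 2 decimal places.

There are L = 18 links among S = 10 species.
L/S = 18/10 = 1.8000 ≈ 1.80.

L/S = 1.80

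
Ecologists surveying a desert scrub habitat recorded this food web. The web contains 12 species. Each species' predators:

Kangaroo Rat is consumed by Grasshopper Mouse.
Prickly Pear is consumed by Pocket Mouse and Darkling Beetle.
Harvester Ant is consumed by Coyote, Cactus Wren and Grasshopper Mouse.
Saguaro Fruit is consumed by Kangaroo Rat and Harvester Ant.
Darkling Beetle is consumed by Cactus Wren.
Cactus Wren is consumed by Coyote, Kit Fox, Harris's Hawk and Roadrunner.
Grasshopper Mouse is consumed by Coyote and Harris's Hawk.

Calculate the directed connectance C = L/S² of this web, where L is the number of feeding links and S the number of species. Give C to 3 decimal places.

The web has S = 12 species and L = 15 feeding links.
C = L / S² = 15 / 144 = 0.1042 ≈ 0.104.

C = 0.104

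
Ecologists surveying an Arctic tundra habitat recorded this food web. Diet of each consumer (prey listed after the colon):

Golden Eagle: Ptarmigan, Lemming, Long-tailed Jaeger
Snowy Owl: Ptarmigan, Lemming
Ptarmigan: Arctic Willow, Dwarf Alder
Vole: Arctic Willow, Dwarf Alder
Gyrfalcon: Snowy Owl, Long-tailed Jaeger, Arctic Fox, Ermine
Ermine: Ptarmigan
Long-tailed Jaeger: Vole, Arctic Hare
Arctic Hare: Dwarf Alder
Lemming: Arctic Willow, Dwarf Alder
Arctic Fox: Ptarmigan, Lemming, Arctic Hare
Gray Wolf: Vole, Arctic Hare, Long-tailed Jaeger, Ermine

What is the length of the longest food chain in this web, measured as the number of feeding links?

One longest chain: Arctic Willow → Ptarmigan → Ermine → Gray Wolf.
It has 4 species and 3 links.

3 links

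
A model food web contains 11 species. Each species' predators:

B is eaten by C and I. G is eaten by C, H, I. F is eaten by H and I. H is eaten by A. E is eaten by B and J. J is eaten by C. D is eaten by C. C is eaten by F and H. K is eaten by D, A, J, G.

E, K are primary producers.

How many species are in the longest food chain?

6 species

One longest chain: E → B → C → F → H → A.
It has 6 species and 5 links.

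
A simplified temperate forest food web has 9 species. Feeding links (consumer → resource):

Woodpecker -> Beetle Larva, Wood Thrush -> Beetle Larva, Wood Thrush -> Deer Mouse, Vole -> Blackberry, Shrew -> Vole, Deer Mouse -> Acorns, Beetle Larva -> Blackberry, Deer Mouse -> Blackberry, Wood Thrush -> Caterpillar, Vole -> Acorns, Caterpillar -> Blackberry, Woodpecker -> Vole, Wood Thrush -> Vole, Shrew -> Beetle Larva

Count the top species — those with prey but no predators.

Top species (has prey, but nothing eats it): Shrew, Woodpecker, Wood Thrush.
Count: 3.

3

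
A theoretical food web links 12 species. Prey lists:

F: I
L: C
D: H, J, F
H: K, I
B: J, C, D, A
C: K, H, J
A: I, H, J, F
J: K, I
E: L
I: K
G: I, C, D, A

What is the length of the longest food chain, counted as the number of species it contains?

One longest chain: K → I → H → C → L → E.
It has 6 species and 5 links.

6 species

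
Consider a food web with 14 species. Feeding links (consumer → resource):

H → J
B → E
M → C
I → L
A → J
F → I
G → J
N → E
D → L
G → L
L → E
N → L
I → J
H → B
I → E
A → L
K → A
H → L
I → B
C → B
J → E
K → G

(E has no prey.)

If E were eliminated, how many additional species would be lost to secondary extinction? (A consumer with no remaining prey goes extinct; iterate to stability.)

Remove E.
Round 1: L (all prey gone), B (all prey gone), J (all prey gone) → extinct.
Round 2: G (all prey gone), H (all prey gone), A (all prey gone), I (all prey gone), D (all prey gone), C (all prey gone), N (all prey gone) → extinct.
Round 3: M (all prey gone), K (all prey gone), F (all prey gone) → extinct.
No further losses. Total secondary extinctions: 13.

13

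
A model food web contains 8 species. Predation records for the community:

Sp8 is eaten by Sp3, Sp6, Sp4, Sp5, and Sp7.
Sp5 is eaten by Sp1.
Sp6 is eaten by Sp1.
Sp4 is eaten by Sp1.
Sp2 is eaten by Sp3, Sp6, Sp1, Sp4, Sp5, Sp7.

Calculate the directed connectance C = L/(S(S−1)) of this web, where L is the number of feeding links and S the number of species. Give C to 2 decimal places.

The web has S = 8 species and L = 14 feeding links.
C = L / (S(S−1)) = 14 / 56 = 0.2500 ≈ 0.25.

C = 0.25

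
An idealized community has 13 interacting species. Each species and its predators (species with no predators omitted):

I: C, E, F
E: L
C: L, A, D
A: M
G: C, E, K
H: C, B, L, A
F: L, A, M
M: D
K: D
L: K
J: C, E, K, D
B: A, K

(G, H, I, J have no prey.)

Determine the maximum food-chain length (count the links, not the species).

4 links

One longest chain: G → C → A → M → D.
It has 5 species and 4 links.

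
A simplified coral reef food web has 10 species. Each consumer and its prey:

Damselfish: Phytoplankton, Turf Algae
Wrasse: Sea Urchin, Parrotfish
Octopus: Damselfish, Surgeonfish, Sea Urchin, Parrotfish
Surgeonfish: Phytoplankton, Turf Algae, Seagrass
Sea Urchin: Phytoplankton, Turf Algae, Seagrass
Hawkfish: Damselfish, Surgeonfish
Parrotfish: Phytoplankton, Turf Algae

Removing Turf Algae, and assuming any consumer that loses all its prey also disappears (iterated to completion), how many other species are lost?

Remove Turf Algae.
Every predator of it retains at least one other prey: Damselfish still has Phytoplankton; Surgeonfish still has Phytoplankton, Seagrass; Sea Urchin still has Phytoplankton, Seagrass; Parrotfish still has Phytoplankton.
No consumer loses all prey, so no secondary extinctions occur.

0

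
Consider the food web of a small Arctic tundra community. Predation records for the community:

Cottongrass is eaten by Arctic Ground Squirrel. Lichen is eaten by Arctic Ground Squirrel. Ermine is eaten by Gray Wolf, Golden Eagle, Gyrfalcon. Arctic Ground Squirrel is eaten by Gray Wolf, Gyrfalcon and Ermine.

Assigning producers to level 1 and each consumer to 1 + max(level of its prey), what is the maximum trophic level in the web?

Producers (level 1): Cottongrass, Lichen.
Cottongrass → Arctic Ground Squirrel → Ermine → Gyrfalcon gives Gyrfalcon level 4.
No species has a prey at level 4, so no species reaches level 5.

4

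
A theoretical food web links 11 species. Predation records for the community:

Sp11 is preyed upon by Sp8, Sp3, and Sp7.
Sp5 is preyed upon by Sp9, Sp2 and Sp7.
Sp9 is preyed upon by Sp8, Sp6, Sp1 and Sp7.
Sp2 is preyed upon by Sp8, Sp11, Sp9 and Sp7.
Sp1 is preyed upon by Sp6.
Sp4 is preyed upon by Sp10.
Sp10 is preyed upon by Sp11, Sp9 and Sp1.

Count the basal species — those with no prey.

2

Basal species (no prey listed): Sp5, Sp4.
Count: 2.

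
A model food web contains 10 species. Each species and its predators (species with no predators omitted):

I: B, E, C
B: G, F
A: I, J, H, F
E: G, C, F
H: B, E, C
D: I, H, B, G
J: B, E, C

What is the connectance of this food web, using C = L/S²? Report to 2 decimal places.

The web has S = 10 species and L = 22 feeding links.
C = L / S² = 22 / 100 = 0.2200 ≈ 0.22.

C = 0.22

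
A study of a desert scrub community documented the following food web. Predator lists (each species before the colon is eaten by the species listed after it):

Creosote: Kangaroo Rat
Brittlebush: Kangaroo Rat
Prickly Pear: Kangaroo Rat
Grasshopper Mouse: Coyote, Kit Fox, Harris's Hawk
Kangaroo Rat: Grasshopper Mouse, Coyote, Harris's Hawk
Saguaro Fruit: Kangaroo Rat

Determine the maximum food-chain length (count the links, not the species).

3 links

One longest chain: Brittlebush → Kangaroo Rat → Grasshopper Mouse → Coyote.
It has 4 species and 3 links.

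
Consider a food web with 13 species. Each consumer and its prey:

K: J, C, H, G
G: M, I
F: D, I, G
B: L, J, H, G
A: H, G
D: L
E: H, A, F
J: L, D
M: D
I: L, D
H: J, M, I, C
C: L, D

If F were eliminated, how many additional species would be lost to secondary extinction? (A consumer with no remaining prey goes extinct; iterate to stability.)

Remove F.
Every predator of it retains at least one other prey: E still has H, A.
No consumer loses all prey, so no secondary extinctions occur.

0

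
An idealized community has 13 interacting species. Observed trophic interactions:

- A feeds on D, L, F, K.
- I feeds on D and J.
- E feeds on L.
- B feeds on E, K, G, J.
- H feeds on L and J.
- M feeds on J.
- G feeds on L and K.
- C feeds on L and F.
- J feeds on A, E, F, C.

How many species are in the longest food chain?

4 species

One longest chain: F → A → J → I.
It has 4 species and 3 links.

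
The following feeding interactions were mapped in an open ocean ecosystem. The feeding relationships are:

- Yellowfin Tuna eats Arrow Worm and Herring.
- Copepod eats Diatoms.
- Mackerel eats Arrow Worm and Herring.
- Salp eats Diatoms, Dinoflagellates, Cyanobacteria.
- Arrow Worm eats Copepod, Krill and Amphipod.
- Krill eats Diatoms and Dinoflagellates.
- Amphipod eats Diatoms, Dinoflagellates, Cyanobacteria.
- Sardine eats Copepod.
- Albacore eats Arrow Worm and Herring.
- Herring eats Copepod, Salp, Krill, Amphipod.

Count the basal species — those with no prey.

3

Basal species (no prey listed): Dinoflagellates, Diatoms, Cyanobacteria.
Count: 3.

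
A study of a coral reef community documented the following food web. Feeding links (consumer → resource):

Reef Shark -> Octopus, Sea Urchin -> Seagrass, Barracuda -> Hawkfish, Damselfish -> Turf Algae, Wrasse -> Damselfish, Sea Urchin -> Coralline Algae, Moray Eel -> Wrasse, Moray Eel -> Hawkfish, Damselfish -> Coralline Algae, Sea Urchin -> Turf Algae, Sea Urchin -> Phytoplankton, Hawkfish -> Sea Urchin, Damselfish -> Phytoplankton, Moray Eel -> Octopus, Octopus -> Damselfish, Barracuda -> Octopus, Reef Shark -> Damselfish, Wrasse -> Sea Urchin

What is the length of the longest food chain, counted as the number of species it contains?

4 species

One longest chain: Coralline Algae → Damselfish → Octopus → Moray Eel.
It has 4 species and 3 links.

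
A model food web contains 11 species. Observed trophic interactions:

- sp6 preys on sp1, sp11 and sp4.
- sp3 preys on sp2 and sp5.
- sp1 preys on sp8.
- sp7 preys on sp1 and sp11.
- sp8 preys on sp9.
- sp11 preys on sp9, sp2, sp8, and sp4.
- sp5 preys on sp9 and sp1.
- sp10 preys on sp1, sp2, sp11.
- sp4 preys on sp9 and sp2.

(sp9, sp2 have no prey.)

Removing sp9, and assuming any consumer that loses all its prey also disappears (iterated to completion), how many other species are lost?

Remove sp9.
Round 1: sp8 (all prey gone) → extinct.
Round 2: sp1 (all prey gone) → extinct.
Round 3: sp5 (all prey gone) → extinct.
No further losses. Total secondary extinctions: 3.

3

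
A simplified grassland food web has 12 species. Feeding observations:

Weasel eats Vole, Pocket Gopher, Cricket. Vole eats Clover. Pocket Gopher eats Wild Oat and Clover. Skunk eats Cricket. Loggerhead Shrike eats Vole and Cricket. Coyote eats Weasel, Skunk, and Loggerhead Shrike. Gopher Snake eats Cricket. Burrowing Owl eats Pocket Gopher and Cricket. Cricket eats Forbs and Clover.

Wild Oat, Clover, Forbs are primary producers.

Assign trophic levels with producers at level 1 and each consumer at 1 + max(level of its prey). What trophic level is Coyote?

Clover is a producer → level 1.
Vole eats Clover → level 2.
Loggerhead Shrike eats Vole (level 2); other prey at levels: Cricket 2 → level 3.
Coyote eats Loggerhead Shrike (level 3); other prey at levels: Skunk 3, Weasel 3 → level 4.

Trophic level 4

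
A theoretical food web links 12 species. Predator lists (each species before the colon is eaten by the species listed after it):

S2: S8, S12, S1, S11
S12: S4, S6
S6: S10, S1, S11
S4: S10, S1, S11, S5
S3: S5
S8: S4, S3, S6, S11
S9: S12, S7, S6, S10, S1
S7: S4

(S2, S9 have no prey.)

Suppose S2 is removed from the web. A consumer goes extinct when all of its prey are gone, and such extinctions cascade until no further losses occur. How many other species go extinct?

2

Remove S2.
Round 1: S8 (all prey gone) → extinct.
Round 2: S3 (all prey gone) → extinct.
No further losses. Total secondary extinctions: 2.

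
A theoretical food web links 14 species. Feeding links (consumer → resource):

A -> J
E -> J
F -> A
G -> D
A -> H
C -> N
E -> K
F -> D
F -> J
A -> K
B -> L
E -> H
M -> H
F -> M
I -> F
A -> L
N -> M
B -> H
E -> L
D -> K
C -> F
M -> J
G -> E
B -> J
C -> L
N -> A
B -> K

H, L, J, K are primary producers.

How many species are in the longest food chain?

One longest chain: H → M → F → I.
It has 4 species and 3 links.

4 species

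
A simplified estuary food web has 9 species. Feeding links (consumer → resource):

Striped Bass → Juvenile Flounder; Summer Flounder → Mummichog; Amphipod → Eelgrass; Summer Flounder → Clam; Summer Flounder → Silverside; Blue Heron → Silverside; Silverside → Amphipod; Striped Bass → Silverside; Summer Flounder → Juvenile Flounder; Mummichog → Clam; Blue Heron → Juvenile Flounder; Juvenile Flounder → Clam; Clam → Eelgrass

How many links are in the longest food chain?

3 links

One longest chain: Eelgrass → Clam → Juvenile Flounder → Summer Flounder.
It has 4 species and 3 links.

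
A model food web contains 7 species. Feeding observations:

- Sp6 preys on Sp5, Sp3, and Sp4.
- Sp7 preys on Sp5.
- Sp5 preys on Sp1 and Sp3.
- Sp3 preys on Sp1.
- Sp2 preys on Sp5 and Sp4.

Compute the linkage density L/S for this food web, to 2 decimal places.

L/S = 1.29

There are L = 9 links among S = 7 species.
L/S = 9/7 = 1.2857 ≈ 1.29.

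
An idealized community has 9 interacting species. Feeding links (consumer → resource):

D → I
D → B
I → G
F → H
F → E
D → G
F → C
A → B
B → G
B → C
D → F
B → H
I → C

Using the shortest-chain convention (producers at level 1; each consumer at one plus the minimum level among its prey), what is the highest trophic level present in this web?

Producers (level 1): E, H, C, G.
Following each consumer down to its lowest-level prey: H → B → A (levels 1 through 3).
All prey of A (B 2) are at level 2 or above, so A is at level 1 + 2 = 3.
Every consumer has at least one prey at level 2 or below, so none exceeds level 3.

3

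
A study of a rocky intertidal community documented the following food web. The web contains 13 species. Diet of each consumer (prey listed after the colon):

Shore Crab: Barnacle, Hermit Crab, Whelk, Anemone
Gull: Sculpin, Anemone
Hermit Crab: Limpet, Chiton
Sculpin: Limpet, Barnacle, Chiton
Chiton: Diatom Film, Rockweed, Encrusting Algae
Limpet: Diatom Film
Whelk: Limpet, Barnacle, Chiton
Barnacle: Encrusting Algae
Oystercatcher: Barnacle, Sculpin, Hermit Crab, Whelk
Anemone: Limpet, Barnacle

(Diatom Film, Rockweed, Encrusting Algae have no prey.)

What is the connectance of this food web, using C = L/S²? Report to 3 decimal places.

The web has S = 13 species and L = 25 feeding links.
C = L / S² = 25 / 169 = 0.1479 ≈ 0.148.

C = 0.148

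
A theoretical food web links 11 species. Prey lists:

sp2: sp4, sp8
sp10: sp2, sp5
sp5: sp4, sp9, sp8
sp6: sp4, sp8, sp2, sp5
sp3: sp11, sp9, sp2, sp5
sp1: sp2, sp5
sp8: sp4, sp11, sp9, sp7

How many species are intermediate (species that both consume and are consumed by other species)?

3

Intermediate species (has both prey and predators): sp8, sp2, sp5.
Count: 3.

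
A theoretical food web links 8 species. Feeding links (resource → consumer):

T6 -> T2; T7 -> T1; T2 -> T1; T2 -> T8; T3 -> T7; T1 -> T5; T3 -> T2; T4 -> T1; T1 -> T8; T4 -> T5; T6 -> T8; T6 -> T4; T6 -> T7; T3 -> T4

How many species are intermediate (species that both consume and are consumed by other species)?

4

Intermediate species (has both prey and predators): T4, T2, T7, T1.
Count: 4.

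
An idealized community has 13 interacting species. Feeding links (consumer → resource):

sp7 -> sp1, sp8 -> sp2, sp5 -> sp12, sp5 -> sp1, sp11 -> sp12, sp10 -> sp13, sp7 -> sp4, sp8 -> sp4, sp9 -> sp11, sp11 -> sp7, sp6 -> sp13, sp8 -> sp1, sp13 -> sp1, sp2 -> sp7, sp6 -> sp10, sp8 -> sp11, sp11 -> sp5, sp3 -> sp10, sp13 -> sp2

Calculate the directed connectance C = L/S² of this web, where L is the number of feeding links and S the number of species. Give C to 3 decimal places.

The web has S = 13 species and L = 19 feeding links.
C = L / S² = 19 / 169 = 0.1124 ≈ 0.112.

C = 0.112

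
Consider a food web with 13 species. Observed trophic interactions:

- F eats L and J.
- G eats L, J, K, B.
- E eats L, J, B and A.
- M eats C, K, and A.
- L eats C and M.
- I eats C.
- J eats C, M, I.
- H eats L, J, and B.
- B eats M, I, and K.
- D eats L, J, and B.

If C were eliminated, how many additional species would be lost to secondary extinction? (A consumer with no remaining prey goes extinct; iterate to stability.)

1

Remove C.
Round 1: I (all prey gone) → extinct.
No further losses. Total secondary extinctions: 1.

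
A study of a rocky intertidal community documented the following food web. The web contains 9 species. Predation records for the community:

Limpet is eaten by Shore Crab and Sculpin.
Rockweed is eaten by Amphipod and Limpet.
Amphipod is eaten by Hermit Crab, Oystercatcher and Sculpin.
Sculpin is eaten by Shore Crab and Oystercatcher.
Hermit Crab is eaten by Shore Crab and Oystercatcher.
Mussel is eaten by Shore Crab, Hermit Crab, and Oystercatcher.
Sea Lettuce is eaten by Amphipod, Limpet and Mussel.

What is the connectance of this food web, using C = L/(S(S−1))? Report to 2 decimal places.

C = 0.24

The web has S = 9 species and L = 17 feeding links.
C = L / (S(S−1)) = 17 / 72 = 0.2361 ≈ 0.24.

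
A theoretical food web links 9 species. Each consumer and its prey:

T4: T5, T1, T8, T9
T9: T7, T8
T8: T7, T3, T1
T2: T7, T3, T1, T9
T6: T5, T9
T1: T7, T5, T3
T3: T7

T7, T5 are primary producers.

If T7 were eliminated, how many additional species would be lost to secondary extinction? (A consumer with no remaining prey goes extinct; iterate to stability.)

1

Remove T7.
Round 1: T3 (all prey gone) → extinct.
No further losses. Total secondary extinctions: 1.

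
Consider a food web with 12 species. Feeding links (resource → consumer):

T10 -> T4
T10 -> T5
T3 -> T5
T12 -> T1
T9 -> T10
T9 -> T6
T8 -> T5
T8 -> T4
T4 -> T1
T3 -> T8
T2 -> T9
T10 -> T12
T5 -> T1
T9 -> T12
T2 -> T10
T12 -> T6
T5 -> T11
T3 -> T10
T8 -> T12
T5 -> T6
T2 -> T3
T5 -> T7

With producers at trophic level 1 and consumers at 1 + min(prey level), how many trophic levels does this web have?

4

Producers (level 1): T2.
Following each consumer down to its lowest-level prey: T2 → T3 → T5 → T1 (levels 1 through 4).
All prey of T1 (T5 3, T12 3, T4 3) are at level 3 or above, so T1 is at level 1 + 3 = 4.
Every consumer has at least one prey at level 3 or below, so none exceeds level 4.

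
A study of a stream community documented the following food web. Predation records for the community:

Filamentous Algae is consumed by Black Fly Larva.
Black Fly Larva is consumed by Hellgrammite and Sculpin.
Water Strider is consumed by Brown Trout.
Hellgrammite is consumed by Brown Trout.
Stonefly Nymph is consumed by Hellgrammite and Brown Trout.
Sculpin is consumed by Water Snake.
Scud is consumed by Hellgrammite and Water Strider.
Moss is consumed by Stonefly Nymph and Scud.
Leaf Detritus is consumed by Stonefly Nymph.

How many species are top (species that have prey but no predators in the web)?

Top species (has prey, but nothing eats it): Brown Trout, Water Snake.
Count: 2.

2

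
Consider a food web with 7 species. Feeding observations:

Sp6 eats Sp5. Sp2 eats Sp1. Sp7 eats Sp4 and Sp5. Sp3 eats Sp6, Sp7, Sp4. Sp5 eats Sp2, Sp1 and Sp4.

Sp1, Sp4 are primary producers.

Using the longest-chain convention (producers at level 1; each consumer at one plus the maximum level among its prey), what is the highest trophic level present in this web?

Producers (level 1): Sp1, Sp4.
Sp1 → Sp2 → Sp5 → Sp7 → Sp3 gives Sp3 level 5.
No species has a prey at level 5, so no species reaches level 6.

5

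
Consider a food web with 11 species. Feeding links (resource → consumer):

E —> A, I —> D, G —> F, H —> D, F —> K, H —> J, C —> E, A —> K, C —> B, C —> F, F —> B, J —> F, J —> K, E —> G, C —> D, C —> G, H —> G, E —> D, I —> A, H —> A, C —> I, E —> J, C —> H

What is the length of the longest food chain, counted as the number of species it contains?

One longest chain: C → H → J → F → B.
It has 5 species and 4 links.

5 species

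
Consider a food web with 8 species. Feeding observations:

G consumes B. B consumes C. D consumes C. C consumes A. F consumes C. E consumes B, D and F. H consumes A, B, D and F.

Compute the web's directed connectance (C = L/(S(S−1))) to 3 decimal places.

C = 0.214

The web has S = 8 species and L = 12 feeding links.
C = L / (S(S−1)) = 12 / 56 = 0.2143 ≈ 0.214.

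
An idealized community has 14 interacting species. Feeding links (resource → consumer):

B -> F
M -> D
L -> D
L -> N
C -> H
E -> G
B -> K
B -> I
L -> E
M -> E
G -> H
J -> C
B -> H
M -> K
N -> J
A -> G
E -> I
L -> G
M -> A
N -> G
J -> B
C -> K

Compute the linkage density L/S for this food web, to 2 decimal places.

L/S = 1.57

There are L = 22 links among S = 14 species.
L/S = 22/14 = 1.5714 ≈ 1.57.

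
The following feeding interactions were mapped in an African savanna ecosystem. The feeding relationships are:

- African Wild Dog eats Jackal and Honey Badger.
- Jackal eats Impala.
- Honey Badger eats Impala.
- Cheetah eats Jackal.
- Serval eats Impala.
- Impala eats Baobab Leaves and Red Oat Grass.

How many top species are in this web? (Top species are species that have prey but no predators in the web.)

3

Top species (has prey, but nothing eats it): Serval, African Wild Dog, Cheetah.
Count: 3.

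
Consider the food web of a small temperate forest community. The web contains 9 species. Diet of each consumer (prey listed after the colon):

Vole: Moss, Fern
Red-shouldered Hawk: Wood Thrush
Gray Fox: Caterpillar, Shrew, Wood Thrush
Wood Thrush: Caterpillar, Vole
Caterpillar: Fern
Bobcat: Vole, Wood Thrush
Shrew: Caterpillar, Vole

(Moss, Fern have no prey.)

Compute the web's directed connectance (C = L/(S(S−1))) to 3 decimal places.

C = 0.181

The web has S = 9 species and L = 13 feeding links.
C = L / (S(S−1)) = 13 / 72 = 0.1806 ≈ 0.181.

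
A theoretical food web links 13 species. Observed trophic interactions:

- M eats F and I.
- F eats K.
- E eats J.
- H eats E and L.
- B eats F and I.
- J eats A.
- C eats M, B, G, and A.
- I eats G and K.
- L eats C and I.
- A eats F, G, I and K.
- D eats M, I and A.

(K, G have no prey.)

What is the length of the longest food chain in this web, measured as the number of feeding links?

5 links

One longest chain: K → F → A → J → E → H.
It has 6 species and 5 links.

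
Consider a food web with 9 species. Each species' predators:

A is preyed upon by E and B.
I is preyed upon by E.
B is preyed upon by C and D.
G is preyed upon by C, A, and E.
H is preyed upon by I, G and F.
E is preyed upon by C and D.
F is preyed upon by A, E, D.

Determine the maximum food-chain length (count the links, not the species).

4 links

One longest chain: H → F → A → E → D.
It has 5 species and 4 links.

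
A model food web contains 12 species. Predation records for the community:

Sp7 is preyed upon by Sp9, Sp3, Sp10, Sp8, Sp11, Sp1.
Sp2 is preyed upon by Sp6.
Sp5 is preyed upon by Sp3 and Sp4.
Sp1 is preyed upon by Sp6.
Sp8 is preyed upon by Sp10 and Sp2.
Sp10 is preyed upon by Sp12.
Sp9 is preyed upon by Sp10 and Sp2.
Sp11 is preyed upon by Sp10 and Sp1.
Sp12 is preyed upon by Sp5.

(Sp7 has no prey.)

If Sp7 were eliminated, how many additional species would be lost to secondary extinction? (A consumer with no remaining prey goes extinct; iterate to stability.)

11

Remove Sp7.
Round 1: Sp9 (all prey gone), Sp8 (all prey gone), Sp11 (all prey gone) → extinct.
Round 2: Sp2 (all prey gone), Sp1 (all prey gone), Sp10 (all prey gone) → extinct.
Round 3: Sp12 (all prey gone), Sp6 (all prey gone) → extinct.
Round 4: Sp5 (all prey gone) → extinct.
Round 5: Sp3 (all prey gone), Sp4 (all prey gone) → extinct.
No further losses. Total secondary extinctions: 11.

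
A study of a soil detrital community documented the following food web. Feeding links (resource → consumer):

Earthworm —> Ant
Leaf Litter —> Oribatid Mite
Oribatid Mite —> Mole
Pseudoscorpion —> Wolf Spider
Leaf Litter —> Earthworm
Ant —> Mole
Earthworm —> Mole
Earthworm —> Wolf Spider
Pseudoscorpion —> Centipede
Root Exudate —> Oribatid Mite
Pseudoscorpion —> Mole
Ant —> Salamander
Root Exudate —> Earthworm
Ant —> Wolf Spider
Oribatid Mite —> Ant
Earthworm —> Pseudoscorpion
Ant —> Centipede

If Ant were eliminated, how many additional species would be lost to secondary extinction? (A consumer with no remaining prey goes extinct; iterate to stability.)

1

Remove Ant.
Round 1: Salamander (all prey gone) → extinct.
No further losses. Total secondary extinctions: 1.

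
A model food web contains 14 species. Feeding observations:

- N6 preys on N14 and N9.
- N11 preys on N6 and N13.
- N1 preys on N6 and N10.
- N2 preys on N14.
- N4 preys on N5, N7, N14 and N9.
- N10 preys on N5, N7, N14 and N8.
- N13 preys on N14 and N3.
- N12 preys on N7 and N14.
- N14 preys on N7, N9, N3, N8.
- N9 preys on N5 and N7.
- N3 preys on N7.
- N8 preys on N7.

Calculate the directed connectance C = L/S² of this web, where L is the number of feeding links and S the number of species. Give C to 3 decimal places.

C = 0.138

The web has S = 14 species and L = 27 feeding links.
C = L / S² = 27 / 196 = 0.1378 ≈ 0.138.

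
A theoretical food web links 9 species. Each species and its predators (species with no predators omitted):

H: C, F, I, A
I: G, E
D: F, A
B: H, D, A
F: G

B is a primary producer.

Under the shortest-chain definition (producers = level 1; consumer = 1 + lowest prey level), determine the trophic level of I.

B is a producer → level 1.
H eats B → level 2.
I eats H → level 3.
No prey of I is below level 2, so 3 is the minimum.

Trophic level 3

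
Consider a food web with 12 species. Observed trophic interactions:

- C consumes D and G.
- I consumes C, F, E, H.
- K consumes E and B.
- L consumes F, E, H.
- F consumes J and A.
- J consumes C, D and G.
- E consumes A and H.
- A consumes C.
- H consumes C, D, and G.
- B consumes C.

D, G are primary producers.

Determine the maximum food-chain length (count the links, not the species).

4 links

One longest chain: D → C → A → E → K.
It has 5 species and 4 links.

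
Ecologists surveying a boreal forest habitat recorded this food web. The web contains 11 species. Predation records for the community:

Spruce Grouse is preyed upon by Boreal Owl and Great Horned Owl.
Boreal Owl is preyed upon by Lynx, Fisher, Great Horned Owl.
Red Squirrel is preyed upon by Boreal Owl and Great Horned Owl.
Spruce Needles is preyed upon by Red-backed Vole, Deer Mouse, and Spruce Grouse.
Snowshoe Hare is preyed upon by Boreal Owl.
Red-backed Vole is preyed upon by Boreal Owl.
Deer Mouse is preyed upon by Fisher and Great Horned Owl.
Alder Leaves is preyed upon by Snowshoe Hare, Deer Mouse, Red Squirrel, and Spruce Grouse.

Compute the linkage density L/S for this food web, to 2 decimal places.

There are L = 18 links among S = 11 species.
L/S = 18/11 = 1.6364 ≈ 1.64.

L/S = 1.64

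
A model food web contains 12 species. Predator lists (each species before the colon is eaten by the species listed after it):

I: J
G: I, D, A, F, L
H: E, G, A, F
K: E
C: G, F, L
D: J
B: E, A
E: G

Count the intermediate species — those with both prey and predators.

4

Intermediate species (has both prey and predators): E, G, I, D.
Count: 4.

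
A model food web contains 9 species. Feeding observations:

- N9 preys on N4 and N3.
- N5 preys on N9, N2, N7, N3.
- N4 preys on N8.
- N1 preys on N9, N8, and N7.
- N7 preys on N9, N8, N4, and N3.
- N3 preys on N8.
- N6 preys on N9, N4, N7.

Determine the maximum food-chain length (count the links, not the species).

4 links

One longest chain: N8 → N4 → N9 → N7 → N5.
It has 5 species and 4 links.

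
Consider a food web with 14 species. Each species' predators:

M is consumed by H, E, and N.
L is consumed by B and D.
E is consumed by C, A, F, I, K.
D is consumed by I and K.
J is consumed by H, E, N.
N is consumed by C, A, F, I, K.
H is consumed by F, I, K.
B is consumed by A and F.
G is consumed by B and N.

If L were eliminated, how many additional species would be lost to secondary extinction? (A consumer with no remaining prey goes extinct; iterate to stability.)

1

Remove L.
Round 1: D (all prey gone) → extinct.
No further losses. Total secondary extinctions: 1.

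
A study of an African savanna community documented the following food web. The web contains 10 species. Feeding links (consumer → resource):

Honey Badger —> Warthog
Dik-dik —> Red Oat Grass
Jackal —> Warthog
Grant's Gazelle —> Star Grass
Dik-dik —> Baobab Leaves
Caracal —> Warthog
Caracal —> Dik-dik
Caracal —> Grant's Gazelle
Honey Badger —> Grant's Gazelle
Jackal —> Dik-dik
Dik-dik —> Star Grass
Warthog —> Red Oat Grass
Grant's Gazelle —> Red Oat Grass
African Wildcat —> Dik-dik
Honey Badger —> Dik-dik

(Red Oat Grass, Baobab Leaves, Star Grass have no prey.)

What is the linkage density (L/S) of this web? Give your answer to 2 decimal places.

There are L = 15 links among S = 10 species.
L/S = 15/10 = 1.5000 ≈ 1.50.

L/S = 1.50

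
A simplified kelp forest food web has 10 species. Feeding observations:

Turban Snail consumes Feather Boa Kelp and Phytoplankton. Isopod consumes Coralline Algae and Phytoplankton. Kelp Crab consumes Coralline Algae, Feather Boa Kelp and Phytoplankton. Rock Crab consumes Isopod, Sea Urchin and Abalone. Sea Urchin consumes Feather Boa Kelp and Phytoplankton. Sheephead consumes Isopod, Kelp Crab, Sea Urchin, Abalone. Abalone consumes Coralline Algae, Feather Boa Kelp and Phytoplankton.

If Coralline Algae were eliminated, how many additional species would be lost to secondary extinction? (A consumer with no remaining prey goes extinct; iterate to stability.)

Remove Coralline Algae.
Every predator of it retains at least one other prey: Isopod still has Phytoplankton; Kelp Crab still has Phytoplankton, Feather Boa Kelp; Abalone still has Phytoplankton, Feather Boa Kelp.
No consumer loses all prey, so no secondary extinctions occur.

0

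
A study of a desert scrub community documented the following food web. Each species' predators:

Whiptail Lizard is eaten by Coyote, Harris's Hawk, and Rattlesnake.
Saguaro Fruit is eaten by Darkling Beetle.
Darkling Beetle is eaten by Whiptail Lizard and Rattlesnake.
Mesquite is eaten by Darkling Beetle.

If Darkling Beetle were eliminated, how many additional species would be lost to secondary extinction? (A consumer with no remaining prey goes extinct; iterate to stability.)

4

Remove Darkling Beetle.
Round 1: Whiptail Lizard (all prey gone) → extinct.
Round 2: Rattlesnake (all prey gone), Coyote (all prey gone), Harris's Hawk (all prey gone) → extinct.
No further losses. Total secondary extinctions: 4.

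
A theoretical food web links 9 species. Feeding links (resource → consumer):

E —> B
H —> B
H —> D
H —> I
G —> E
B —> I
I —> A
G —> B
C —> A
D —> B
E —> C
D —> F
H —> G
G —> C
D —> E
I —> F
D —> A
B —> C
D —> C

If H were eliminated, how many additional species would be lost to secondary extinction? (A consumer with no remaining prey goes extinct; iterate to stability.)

8

Remove H.
Round 1: D (all prey gone), G (all prey gone) → extinct.
Round 2: E (all prey gone) → extinct.
Round 3: B (all prey gone) → extinct.
Round 4: I (all prey gone), C (all prey gone) → extinct.
Round 5: F (all prey gone), A (all prey gone) → extinct.
No further losses. Total secondary extinctions: 8.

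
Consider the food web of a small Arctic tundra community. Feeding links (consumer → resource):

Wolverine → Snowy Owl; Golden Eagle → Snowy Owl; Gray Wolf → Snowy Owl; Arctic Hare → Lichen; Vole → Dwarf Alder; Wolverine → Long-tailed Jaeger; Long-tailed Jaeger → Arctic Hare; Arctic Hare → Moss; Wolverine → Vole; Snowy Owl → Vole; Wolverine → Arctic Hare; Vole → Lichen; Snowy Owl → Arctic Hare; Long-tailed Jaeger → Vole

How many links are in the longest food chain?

One longest chain: Lichen → Vole → Snowy Owl → Gray Wolf.
It has 4 species and 3 links.

3 links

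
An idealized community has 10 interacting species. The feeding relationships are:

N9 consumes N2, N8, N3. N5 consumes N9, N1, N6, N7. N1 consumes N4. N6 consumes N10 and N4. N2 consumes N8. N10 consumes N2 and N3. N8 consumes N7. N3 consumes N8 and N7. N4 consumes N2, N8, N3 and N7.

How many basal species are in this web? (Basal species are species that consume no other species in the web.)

Basal species (no prey listed): N7.
Count: 1.

1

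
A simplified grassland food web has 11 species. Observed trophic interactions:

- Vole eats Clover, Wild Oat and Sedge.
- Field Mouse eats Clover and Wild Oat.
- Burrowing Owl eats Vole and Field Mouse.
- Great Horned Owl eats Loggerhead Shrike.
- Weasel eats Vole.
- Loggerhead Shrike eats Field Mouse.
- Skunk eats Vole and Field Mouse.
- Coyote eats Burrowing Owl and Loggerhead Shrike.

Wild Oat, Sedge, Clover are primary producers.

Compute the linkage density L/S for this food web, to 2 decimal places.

L/S = 1.27

There are L = 14 links among S = 11 species.
L/S = 14/11 = 1.2727 ≈ 1.27.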